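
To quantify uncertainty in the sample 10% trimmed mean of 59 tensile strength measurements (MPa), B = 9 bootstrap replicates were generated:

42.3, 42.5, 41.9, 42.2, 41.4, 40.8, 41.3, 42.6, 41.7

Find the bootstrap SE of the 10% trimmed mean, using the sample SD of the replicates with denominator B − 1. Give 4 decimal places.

Bootstrap SE is the standard deviation of the 9 replicate 10% trimmed means.
Mean of replicates: (42.3 + 42.5 + 41.9 + 42.2 + 41.4 + 40.8 + 41.3 + 42.6 + 41.7) / 9 = 376.70000 / 9 = 41.85556
Sum of squared deviations: (+0.44444)² + (+0.64444)² + (+0.04444)² + (+0.34444)² + (−0.45556)² + (−1.05556)² + (−0.55556)² + (+0.74444)² + (−0.15556)² = 2.94222
Variance = 2.94222 / 8 = 0.36778
SE* = √0.36778

SE* = 0.6064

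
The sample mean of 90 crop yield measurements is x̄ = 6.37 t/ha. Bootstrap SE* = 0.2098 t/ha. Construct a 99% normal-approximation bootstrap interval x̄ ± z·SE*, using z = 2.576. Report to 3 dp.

Margin = 2.576 × 0.2098 = 0.5404
Interval: 6.37 ± 0.5404

(5.830, 6.910)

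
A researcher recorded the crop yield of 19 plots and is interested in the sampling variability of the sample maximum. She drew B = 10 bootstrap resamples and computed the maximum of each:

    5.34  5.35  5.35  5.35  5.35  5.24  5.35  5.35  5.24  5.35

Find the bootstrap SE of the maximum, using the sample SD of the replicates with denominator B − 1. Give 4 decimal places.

Bootstrap SE is the standard deviation of the 10 replicate maximums.
Mean of replicates: (5.34 + 5.35 + 5.35 + 5.35 + 5.35 + 5.24 + 5.35 + 5.35 + 5.24 + 5.35) / 10 = 53.270000 / 10 = 5.327000
Sum of squared deviations: (+0.013000)² + (+0.023000)² + (+0.023000)² + (+0.023000)² + (+0.023000)² + (−0.087000)² + (+0.023000)² + (+0.023000)² + (−0.087000)² + (+0.023000)² = 0.019010
Variance = 0.019010 / 9 = 0.002112
SE* = √0.002112

SE* = 0.0460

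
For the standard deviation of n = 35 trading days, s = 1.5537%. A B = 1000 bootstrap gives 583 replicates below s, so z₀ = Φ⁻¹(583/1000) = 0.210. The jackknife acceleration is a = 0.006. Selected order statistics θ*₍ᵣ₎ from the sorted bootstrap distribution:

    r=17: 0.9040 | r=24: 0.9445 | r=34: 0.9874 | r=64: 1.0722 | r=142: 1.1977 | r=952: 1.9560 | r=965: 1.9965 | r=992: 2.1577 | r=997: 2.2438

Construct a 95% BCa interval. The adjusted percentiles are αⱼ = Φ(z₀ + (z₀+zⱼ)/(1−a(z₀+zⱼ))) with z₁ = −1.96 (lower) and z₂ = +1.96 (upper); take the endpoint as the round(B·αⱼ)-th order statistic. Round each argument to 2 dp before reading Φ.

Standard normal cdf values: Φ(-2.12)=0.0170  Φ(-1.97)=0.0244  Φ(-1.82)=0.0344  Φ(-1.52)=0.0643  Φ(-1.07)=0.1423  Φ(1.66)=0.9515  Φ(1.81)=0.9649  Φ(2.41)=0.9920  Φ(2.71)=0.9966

(1.0722, 2.1577)

Lower: z₀ + z₁ = 0.210 + (-1.960) = -1.750; 1 − a(z₀+z₁) = 1 − (0.006)(-1.750) = 1.0105; argument = 0.210 + (-1.750)/1.0105 = -1.5218 → -1.52.
α₁ = Φ(-1.52) = 0.0643; rank = round(1000 × 0.0643) = 64; θ*₍64₎ = 1.0722.
Upper: z₀ + z₂ = 2.170; 1 − a(z₀+z₂) = 0.9870; argument = 2.4086 → 2.41; α₂ = 0.9920; rank = 992; θ*₍992₎ = 2.1577.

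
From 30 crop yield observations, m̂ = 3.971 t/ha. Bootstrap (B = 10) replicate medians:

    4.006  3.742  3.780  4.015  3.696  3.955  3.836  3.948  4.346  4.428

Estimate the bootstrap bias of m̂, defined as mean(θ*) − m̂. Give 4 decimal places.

mean(θ*) = (4.006 + 3.742 + 3.780 + 4.015 + 3.696 + 3.955 + 3.836 + 3.948 + 4.346 + 4.428) / 10 = 3.97520
bias = 3.97520 − 3.971

bias = +0.0042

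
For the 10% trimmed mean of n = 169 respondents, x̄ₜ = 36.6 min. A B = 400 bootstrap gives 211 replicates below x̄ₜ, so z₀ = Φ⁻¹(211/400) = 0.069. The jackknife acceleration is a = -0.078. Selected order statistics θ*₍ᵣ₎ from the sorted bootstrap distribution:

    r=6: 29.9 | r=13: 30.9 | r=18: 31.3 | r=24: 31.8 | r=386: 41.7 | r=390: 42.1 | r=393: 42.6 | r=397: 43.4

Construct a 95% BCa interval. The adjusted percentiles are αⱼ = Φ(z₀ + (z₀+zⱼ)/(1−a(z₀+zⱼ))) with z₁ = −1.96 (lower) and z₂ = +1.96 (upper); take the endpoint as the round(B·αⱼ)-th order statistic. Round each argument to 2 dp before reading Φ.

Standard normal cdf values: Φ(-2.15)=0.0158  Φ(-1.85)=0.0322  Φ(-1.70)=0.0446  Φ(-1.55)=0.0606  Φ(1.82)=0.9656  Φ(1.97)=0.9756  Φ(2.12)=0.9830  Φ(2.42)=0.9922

Lower: z₀ + z₁ = 0.069 + (-1.960) = -1.891; 1 − a(z₀+z₁) = 1 − (-0.078)(-1.891) = 0.8525; argument = 0.069 + (-1.891)/0.8525 = -2.1492 → -2.15.
α₁ = Φ(-2.15) = 0.0158; rank = round(400 × 0.0158) = 6; θ*₍6₎ = 29.9.
Upper: z₀ + z₂ = 2.029; 1 − a(z₀+z₂) = 1.1583; argument = 1.8208 → 1.82; α₂ = 0.9656; rank = 386; θ*₍386₎ = 41.7.

(29.9, 41.7)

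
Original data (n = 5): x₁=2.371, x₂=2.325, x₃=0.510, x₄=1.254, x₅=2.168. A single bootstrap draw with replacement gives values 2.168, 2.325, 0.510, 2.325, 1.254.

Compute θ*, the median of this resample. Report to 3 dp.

Sorted: 0.510, 1.254, 2.168, 2.325, 2.325
Median = middle value = 2.168

θ* = 2.168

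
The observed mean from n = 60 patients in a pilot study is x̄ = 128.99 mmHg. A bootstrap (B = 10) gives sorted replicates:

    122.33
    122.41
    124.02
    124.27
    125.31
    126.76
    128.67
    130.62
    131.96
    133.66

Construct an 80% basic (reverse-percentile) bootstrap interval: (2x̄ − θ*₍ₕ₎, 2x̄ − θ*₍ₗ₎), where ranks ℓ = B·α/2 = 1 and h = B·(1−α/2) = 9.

(126.02, 135.65)

Percentile endpoints at ranks 1 and 9: θ*₍1₎ = 122.33, θ*₍9₎ = 131.96.
Basic interval reflects these around x̄:
  lower = 2 × 128.99 − 131.96 = 126.02
  upper = 2 × 128.99 − 122.33 = 135.65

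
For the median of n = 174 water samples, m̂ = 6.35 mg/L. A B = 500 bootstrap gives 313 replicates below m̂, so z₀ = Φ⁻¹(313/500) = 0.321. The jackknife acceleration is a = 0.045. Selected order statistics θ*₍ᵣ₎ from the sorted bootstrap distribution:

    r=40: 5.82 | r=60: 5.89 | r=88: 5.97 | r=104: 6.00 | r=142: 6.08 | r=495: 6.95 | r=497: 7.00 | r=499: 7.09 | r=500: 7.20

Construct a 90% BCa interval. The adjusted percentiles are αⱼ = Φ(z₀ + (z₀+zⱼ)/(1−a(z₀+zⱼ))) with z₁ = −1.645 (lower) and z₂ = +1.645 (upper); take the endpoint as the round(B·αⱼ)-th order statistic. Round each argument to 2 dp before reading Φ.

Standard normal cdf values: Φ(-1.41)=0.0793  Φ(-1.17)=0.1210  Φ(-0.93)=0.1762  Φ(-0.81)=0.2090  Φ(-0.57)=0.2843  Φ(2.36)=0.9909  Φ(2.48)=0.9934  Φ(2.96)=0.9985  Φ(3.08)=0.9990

(5.97, 7.00)

Lower: z₀ + z₁ = 0.321 + (-1.645) = -1.324; 1 − a(z₀+z₁) = 1 − (0.045)(-1.324) = 1.0596; argument = 0.321 + (-1.324)/1.0596 = -0.9286 → -0.93.
α₁ = Φ(-0.93) = 0.1762; rank = round(500 × 0.1762) = 88; θ*₍88₎ = 5.97.
Upper: z₀ + z₂ = 1.966; 1 − a(z₀+z₂) = 0.9115; argument = 2.4778 → 2.48; α₂ = 0.9934; rank = 497; θ*₍497₎ = 7.00.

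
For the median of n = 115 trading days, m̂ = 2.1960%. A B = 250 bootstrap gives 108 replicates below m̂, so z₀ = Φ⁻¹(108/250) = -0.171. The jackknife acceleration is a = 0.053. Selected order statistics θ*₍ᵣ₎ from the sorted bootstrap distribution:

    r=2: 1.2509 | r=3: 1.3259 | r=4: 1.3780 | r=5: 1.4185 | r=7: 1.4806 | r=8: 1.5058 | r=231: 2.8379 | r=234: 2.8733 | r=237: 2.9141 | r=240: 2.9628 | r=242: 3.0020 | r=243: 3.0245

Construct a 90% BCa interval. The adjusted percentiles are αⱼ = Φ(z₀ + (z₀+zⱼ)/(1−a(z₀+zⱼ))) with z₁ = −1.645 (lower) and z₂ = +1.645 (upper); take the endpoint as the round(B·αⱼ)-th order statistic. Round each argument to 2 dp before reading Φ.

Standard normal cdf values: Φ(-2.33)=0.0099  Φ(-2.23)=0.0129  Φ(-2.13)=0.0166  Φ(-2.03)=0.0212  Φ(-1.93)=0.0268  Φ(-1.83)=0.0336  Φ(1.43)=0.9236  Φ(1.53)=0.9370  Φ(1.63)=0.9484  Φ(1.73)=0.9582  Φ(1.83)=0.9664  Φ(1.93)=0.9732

Lower: z₀ + z₁ = -0.171 + (-1.645) = -1.816; 1 − a(z₀+z₁) = 1 − (0.053)(-1.816) = 1.0962; argument = -0.171 + (-1.816)/1.0962 = -1.8276 → -1.83.
α₁ = Φ(-1.83) = 0.0336; rank = round(250 × 0.0336) = 8; θ*₍8₎ = 1.5058.
Upper: z₀ + z₂ = 1.474; 1 − a(z₀+z₂) = 0.9219; argument = 1.4279 → 1.43; α₂ = 0.9236; rank = 231; θ*₍231₎ = 2.8379.

(1.5058, 2.8379)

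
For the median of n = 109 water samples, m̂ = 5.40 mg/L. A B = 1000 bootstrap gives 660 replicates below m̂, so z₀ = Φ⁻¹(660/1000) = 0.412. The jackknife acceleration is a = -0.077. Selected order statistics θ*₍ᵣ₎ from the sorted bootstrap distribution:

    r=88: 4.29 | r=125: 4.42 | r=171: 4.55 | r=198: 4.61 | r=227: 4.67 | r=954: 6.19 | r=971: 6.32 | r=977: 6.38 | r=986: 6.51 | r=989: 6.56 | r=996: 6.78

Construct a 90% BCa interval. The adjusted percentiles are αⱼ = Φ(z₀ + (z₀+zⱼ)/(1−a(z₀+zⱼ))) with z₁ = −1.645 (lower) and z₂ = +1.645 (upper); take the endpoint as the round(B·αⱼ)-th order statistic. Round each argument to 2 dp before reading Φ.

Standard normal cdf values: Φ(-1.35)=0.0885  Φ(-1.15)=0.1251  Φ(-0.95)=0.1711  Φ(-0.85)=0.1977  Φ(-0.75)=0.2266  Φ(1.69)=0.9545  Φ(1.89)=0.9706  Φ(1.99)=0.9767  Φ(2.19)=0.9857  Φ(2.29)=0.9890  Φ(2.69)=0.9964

Lower: z₀ + z₁ = 0.412 + (-1.645) = -1.233; 1 − a(z₀+z₁) = 1 − (-0.077)(-1.233) = 0.9051; argument = 0.412 + (-1.233)/0.9051 = -0.9503 → -0.95.
α₁ = Φ(-0.95) = 0.1711; rank = round(1000 × 0.1711) = 171; θ*₍171₎ = 4.55.
Upper: z₀ + z₂ = 2.057; 1 − a(z₀+z₂) = 1.1584; argument = 2.1877 → 2.19; α₂ = 0.9857; rank = 986; θ*₍986₎ = 6.51.

(4.55, 6.51)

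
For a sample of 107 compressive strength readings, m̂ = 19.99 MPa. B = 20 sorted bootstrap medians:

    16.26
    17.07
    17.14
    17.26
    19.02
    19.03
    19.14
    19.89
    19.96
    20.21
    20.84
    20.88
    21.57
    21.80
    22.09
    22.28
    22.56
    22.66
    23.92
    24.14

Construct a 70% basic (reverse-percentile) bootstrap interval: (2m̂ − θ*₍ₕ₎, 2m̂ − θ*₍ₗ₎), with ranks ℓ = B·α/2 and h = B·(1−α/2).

Percentile endpoints at ranks 3 and 17: θ*₍3₎ = 17.14, θ*₍17₎ = 22.56.
Basic interval reflects these around m̂:
  lower = 2 × 19.99 − 22.56 = 17.42
  upper = 2 × 19.99 − 17.14 = 22.84

(17.42, 22.84)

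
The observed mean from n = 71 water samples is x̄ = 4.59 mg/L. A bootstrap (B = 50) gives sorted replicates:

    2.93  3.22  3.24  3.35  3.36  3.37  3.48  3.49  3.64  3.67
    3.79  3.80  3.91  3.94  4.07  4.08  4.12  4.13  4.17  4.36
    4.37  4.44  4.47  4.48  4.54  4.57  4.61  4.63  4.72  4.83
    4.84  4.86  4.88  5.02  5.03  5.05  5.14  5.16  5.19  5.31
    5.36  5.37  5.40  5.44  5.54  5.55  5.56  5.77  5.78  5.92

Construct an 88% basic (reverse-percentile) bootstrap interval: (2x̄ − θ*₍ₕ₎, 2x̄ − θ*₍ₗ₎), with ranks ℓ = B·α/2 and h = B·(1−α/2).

(3.62, 5.94)

Percentile endpoints at ranks 3 and 47: θ*₍3₎ = 3.24, θ*₍47₎ = 5.56.
Basic interval reflects these around x̄:
  lower = 2 × 4.59 − 5.56 = 3.62
  upper = 2 × 4.59 − 3.24 = 5.94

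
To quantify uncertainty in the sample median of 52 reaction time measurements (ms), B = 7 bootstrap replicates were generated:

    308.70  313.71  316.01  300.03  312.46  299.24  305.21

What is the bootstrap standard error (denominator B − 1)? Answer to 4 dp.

Bootstrap SE is the standard deviation of the 7 replicate medians.
Mean of replicates: (308.70 + 313.71 + 316.01 + 300.03 + 312.46 + 299.24 + 305.21) / 7 = 2155.36000 / 7 = 307.90857
Sum of squared deviations: (+0.79143)² + (+5.80143)² + (+8.10143)² + (−7.87857)² + (+4.55143)² + (−8.66857)² + (−2.69857)² = 265.12989
Variance = 265.12989 / 6 = 44.18831
SE* = √44.18831

SE* = 6.6474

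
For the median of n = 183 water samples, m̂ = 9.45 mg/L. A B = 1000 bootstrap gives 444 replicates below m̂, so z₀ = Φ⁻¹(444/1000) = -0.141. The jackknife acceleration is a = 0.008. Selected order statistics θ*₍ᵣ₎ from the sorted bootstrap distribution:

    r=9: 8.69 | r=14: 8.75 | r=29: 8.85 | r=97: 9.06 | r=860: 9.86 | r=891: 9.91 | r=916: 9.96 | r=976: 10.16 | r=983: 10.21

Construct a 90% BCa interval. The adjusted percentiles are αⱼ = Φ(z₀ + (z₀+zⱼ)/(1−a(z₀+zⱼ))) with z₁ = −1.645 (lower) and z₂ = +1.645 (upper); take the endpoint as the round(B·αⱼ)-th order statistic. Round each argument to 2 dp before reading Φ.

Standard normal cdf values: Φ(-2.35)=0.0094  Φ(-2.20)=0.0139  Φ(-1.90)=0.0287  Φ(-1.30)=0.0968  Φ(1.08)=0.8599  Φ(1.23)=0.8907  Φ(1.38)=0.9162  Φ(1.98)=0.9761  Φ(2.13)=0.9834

(8.85, 9.96)

Lower: z₀ + z₁ = -0.141 + (-1.645) = -1.786; 1 − a(z₀+z₁) = 1 − (0.008)(-1.786) = 1.0143; argument = -0.141 + (-1.786)/1.0143 = -1.9018 → -1.90.
α₁ = Φ(-1.90) = 0.0287; rank = round(1000 × 0.0287) = 29; θ*₍29₎ = 8.85.
Upper: z₀ + z₂ = 1.504; 1 − a(z₀+z₂) = 0.9880; argument = 1.3813 → 1.38; α₂ = 0.9162; rank = 916; θ*₍916₎ = 9.96.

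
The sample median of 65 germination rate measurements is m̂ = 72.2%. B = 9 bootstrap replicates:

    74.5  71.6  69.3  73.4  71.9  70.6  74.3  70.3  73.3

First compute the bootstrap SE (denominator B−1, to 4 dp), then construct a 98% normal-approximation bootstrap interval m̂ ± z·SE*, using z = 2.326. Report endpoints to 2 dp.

(67.90, 76.50)

Mean of replicates = 72.1333; sum of squared deviations = 27.3400; SE* = √(27.3400/8) = 1.8486
Margin = 2.326 × 1.8486 = 4.300
Interval: 72.2 ± 4.300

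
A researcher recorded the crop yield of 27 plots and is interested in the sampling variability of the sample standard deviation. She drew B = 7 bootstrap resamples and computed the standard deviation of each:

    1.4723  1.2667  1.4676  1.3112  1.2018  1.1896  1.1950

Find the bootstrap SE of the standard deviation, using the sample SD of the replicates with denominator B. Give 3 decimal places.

Bootstrap SE is the standard deviation of the 7 replicate standard deviations.
Mean of replicates: (1.4723 + 1.2667 + 1.4676 + 1.3112 + 1.2018 + 1.1896 + 1.1950) / 7 = 9.10420 / 7 = 1.30060
Sum of squared deviations: (+0.17170)² + (−0.03390)² + (+0.16700)² + (+0.01060)² + (−0.09880)² + (−0.11100)² + (−0.10560)² = 0.09187
Variance = 0.09187 / 7 = 0.01312
SE* = √0.01312

SE* = 0.115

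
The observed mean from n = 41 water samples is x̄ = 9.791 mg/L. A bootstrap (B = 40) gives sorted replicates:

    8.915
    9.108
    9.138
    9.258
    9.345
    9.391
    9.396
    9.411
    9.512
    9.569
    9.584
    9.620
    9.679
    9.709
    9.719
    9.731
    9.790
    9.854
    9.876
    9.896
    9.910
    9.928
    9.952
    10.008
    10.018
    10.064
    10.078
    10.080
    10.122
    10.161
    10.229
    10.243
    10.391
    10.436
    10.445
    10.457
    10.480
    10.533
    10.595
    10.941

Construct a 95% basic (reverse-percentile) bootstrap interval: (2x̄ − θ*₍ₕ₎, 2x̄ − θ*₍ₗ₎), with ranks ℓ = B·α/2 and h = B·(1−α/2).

Percentile endpoints at ranks 1 and 39: θ*₍1₎ = 8.915, θ*₍39₎ = 10.595.
Basic interval reflects these around x̄:
  lower = 2 × 9.791 − 10.595 = 8.987
  upper = 2 × 9.791 − 8.915 = 10.667

(8.987, 10.667)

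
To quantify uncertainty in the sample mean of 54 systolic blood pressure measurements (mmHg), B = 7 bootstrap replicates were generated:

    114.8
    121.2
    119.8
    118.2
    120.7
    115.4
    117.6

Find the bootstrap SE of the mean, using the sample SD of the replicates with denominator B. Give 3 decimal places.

SE* = 2.316

Bootstrap SE is the standard deviation of the 7 replicate means.
Mean of replicates: (114.8 + 121.2 + 119.8 + 118.2 + 120.7 + 115.4 + 117.6) / 7 = 827.7000 / 7 = 118.2429
Sum of squared deviations: (−3.4429)² + (+2.9571)² + (+1.5571)² + (−0.0429)² + (+2.4571)² + (−2.8429)² + (−0.6429)² = 37.5571
Variance = 37.5571 / 7 = 5.3653
SE* = √5.3653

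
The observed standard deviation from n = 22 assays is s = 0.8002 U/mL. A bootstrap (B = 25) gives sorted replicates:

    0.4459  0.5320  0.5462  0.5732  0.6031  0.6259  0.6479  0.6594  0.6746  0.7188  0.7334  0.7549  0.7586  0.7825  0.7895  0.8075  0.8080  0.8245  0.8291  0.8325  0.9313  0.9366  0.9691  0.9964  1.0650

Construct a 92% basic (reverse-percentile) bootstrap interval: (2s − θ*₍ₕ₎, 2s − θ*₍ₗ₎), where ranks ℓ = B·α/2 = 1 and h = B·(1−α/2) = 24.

(0.6040, 1.1545)

Percentile endpoints at ranks 1 and 24: θ*₍1₎ = 0.4459, θ*₍24₎ = 0.9964.
Basic interval reflects these around s:
  lower = 2 × 0.8002 − 0.9964 = 0.6040
  upper = 2 × 0.8002 − 0.4459 = 1.1545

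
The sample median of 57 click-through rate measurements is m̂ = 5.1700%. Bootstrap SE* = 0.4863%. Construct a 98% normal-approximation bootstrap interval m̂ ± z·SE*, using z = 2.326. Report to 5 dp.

Margin = 2.326 × 0.4863 = 1.131134
Interval: 5.1700 ± 1.131134

(4.03887, 6.30113)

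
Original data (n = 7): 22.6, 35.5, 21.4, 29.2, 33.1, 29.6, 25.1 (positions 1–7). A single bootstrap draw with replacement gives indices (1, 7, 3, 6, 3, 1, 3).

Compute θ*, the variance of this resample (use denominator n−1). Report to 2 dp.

θ* = 9.10

Resample values: 22.6, 25.1, 21.4, 29.6, 21.4, 22.6, 21.4.
Mean = 23.4429; sum of squared deviations = 54.5971
s² = 54.5971 / 6 = 9.0995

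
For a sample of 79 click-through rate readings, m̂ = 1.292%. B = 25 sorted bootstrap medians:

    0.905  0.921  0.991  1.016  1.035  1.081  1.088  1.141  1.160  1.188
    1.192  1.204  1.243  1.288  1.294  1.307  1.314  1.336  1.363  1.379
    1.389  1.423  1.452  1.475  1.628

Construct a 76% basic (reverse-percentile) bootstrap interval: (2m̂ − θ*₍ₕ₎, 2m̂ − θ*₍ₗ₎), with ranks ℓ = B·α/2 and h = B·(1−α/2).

Percentile endpoints at ranks 3 and 22: θ*₍3₎ = 0.991, θ*₍22₎ = 1.423.
Basic interval reflects these around m̂:
  lower = 2 × 1.292 − 1.423 = 1.161
  upper = 2 × 1.292 − 0.991 = 1.593

(1.161, 1.593)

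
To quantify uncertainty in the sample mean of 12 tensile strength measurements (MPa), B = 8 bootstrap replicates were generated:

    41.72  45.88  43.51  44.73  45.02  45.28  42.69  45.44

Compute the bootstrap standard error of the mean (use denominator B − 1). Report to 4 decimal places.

SE* = 1.4799

Bootstrap SE is the standard deviation of the 8 replicate means.
Mean of replicates: (41.72 + 45.88 + 43.51 + 44.73 + 45.02 + 45.28 + 42.69 + 45.44) / 8 = 354.27000 / 8 = 44.28375
Sum of squared deviations: (−2.56375)² + (+1.59625)² + (−0.77375)² + (+0.44625)² + (+0.73625)² + (+0.99625)² + (−1.59375)² + (+1.15625)² = 15.33019
Variance = 15.33019 / 7 = 2.19003
SE* = √2.19003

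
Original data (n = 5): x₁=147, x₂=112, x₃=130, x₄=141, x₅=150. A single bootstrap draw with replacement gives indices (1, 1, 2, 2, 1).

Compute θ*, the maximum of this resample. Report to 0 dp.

Resample values: 147, 147, 112, 112, 147.
Maximum = 147

θ* = 147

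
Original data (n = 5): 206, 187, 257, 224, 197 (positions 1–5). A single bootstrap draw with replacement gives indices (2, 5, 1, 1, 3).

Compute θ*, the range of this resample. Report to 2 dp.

Resample values: 187, 197, 206, 206, 257.
Range = 257 − 187 = 70.00

θ* = 70.00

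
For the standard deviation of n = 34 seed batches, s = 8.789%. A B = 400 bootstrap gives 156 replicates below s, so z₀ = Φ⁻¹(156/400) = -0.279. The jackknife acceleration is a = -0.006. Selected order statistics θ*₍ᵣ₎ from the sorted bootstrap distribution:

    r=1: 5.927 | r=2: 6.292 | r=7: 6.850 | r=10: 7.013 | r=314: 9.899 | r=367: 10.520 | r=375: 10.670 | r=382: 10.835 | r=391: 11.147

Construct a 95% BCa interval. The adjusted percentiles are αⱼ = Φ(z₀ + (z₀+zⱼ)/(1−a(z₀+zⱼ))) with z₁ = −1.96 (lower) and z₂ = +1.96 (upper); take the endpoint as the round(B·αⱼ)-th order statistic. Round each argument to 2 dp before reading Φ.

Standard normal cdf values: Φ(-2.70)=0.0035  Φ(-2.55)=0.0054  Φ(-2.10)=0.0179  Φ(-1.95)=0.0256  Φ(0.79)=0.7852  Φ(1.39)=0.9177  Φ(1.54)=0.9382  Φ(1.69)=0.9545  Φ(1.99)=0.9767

(6.292, 10.520)

Lower: z₀ + z₁ = -0.279 + (-1.960) = -2.239; 1 − a(z₀+z₁) = 1 − (-0.006)(-2.239) = 0.9866; argument = -0.279 + (-2.239)/0.9866 = -2.5485 → -2.55.
α₁ = Φ(-2.55) = 0.0054; rank = round(400 × 0.0054) = 2; θ*₍2₎ = 6.292.
Upper: z₀ + z₂ = 1.681; 1 − a(z₀+z₂) = 1.0101; argument = 1.3852 → 1.39; α₂ = 0.9177; rank = 367; θ*₍367₎ = 10.520.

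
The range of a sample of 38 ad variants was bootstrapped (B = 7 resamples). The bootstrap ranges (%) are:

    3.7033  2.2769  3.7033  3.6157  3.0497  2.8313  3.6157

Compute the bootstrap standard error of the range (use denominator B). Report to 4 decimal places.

Bootstrap SE is the standard deviation of the 7 replicate ranges.
Mean of replicates: (3.7033 + 2.2769 + 3.7033 + 3.6157 + 3.0497 + 2.8313 + 3.6157) / 7 = 22.79590 / 7 = 3.25656
Sum of squared deviations: (+0.44674)² + (−0.97966)² + (+0.44674)² + (+0.35914)² + (−0.20686)² + (−0.42526)² + (+0.35914)² = 1.84049
Variance = 1.84049 / 7 = 0.26293
SE* = √0.26293

SE* = 0.5128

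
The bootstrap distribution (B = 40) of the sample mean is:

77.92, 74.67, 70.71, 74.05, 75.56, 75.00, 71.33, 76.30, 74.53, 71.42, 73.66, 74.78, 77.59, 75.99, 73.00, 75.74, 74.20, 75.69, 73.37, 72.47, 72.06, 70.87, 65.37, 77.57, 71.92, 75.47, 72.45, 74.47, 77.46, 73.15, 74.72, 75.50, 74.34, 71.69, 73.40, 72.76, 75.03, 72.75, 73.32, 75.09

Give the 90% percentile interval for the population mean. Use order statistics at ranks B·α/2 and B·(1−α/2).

Sorted replicates: 65.37, 70.71, 70.87, 71.33, 71.42, 71.69, 71.92, 72.06, 72.45, 72.47, 72.75, 72.76, 73.00, 73.15, 73.32, 73.37, 73.40, 73.66, 74.05, 74.20, 74.34, 74.47, 74.53, 74.67, 74.72, 74.78, 75.00, 75.03, 75.09, 75.47, 75.50, 75.56, 75.69, 75.74, 75.99, 76.30, 77.46, 77.57, 77.59, 77.92
α = 0.10; lower rank = 40 × 0.050 = 2; upper rank = 40 × 0.950 = 38.
The 2nd smallest replicate is 70.71; the 38th is 77.57.

(70.71, 77.57)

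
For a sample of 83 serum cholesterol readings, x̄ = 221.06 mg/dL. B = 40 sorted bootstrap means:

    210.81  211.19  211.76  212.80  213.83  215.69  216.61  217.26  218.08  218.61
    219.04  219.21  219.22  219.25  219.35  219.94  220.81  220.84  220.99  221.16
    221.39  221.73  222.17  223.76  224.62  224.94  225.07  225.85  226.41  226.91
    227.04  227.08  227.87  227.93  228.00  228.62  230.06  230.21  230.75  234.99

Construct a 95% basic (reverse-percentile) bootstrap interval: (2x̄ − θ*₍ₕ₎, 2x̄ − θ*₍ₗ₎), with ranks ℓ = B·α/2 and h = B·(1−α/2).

Percentile endpoints at ranks 1 and 39: θ*₍1₎ = 210.81, θ*₍39₎ = 230.75.
Basic interval reflects these around x̄:
  lower = 2 × 221.06 − 230.75 = 211.37
  upper = 2 × 221.06 − 210.81 = 231.31

(211.37, 231.31)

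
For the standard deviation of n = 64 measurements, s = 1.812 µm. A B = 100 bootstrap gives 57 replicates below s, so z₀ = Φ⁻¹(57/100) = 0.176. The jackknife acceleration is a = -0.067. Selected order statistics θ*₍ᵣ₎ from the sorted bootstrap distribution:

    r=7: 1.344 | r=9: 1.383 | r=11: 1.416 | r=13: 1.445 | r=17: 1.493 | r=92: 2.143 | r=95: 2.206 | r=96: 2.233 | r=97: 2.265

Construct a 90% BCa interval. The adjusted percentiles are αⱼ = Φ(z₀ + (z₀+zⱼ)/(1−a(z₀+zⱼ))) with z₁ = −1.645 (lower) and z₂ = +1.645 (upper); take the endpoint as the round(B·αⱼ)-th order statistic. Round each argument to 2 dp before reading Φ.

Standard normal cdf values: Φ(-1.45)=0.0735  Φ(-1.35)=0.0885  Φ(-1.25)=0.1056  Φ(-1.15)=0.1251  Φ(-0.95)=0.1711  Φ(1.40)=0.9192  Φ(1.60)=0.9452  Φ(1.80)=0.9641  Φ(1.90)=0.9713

Lower: z₀ + z₁ = 0.176 + (-1.645) = -1.469; 1 − a(z₀+z₁) = 1 − (-0.067)(-1.469) = 0.9016; argument = 0.176 + (-1.469)/0.9016 = -1.4534 → -1.45.
α₁ = Φ(-1.45) = 0.0735; rank = round(100 × 0.0735) = 7; θ*₍7₎ = 1.344.
Upper: z₀ + z₂ = 1.821; 1 − a(z₀+z₂) = 1.1220; argument = 1.7990 → 1.80; α₂ = 0.9641; rank = 96; θ*₍96₎ = 2.233.

(1.344, 2.233)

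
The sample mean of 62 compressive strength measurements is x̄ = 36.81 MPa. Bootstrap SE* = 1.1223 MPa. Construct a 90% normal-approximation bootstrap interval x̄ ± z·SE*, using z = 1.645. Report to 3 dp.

(34.964, 38.656)

Margin = 1.645 × 1.1223 = 1.8462
Interval: 36.81 ± 1.8462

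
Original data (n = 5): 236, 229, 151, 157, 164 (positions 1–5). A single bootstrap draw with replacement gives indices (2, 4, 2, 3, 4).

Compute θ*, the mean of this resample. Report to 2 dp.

θ* = 184.60

Resample values: 229, 157, 229, 151, 157.
Mean = (229 + 157 + 229 + 151 + 157) / 5 = 923.0 / 5 = 184.60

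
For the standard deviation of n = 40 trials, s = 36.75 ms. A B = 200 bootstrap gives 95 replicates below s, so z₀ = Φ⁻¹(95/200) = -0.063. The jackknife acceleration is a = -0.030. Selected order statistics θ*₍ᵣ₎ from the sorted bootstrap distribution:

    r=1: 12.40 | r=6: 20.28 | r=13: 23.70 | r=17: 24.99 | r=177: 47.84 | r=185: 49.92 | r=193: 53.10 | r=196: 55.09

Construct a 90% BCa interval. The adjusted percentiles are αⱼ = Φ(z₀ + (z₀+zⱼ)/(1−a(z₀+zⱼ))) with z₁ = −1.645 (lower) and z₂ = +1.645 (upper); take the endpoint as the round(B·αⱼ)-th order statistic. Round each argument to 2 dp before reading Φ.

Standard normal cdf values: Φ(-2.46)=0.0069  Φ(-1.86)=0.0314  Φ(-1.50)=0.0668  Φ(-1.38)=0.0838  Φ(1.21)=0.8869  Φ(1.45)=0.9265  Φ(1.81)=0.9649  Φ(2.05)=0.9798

Lower: z₀ + z₁ = -0.063 + (-1.645) = -1.708; 1 − a(z₀+z₁) = 1 − (-0.030)(-1.708) = 0.9488; argument = -0.063 + (-1.708)/0.9488 = -1.8632 → -1.86.
α₁ = Φ(-1.86) = 0.0314; rank = round(200 × 0.0314) = 6; θ*₍6₎ = 20.28.
Upper: z₀ + z₂ = 1.582; 1 − a(z₀+z₂) = 1.0475; argument = 1.4473 → 1.45; α₂ = 0.9265; rank = 185; θ*₍185₎ = 49.92.

(20.28, 49.92)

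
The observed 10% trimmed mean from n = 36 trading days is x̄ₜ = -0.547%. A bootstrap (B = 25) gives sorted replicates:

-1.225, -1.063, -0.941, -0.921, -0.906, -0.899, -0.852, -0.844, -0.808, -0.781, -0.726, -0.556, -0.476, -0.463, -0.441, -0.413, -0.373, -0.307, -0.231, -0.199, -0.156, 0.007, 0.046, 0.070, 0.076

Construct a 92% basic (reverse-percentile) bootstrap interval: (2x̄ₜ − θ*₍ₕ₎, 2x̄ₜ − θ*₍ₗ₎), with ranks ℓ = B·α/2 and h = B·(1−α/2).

(-1.164, 0.131)

Percentile endpoints at ranks 1 and 24: θ*₍1₎ = -1.225, θ*₍24₎ = 0.070.
Basic interval reflects these around x̄ₜ:
  lower = 2 × -0.547 − 0.070 = -1.164
  upper = 2 × -0.547 − -1.225 = 0.131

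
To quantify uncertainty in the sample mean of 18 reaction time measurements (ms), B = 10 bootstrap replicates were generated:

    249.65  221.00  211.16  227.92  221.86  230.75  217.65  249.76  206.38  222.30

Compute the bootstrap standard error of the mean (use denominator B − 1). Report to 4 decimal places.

SE* = 14.4552

Bootstrap SE is the standard deviation of the 10 replicate means.
Mean of replicates: (249.65 + 221.00 + 211.16 + 227.92 + 221.86 + 230.75 + 217.65 + 249.76 + 206.38 + 222.30) / 10 = 2258.43000 / 10 = 225.84300
Sum of squared deviations: (+23.80700)² + (−4.84300)² + (−14.68300)² + (+2.07700)² + (−3.98300)² + (+4.90700)² + (−8.19300)² + (+23.91700)² + (−19.46300)² + (−3.54300)² = 1880.58461
Variance = 1880.58461 / 9 = 208.95385
SE* = √208.95385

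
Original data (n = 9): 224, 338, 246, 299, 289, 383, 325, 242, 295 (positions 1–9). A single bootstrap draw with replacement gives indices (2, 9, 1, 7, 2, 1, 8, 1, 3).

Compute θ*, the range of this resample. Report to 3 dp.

θ* = 114.000

Resample values: 338, 295, 224, 325, 338, 224, 242, 224, 246.
Range = 338 − 224 = 114.000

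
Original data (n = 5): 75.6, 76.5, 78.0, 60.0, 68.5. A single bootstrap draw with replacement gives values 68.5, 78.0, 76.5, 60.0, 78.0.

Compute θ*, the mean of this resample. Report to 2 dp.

θ* = 72.20

Mean = (68.5 + 78.0 + 76.5 + 60.0 + 78.0) / 5 = 361.00 / 5 = 72.20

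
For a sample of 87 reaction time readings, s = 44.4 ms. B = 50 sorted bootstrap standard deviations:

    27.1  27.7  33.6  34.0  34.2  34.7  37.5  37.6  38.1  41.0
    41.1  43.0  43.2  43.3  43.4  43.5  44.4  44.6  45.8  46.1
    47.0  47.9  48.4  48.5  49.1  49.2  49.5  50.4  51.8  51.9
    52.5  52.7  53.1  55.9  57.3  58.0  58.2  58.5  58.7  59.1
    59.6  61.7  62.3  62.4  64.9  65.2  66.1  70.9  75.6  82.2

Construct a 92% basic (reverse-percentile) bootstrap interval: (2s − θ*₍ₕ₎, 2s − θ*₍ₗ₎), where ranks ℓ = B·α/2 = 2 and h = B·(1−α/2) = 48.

Percentile endpoints at ranks 2 and 48: θ*₍2₎ = 27.7, θ*₍48₎ = 70.9.
Basic interval reflects these around s:
  lower = 2 × 44.4 − 70.9 = 17.9
  upper = 2 × 44.4 − 27.7 = 61.1

(17.9, 61.1)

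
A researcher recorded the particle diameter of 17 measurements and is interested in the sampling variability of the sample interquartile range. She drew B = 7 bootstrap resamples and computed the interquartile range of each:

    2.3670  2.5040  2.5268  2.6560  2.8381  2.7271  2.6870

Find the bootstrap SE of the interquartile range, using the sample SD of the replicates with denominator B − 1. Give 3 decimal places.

Bootstrap SE is the standard deviation of the 7 replicate interquartile ranges.
Mean of replicates: (2.3670 + 2.5040 + 2.5268 + 2.6560 + 2.8381 + 2.7271 + 2.6870) / 7 = 18.30600 / 7 = 2.61514
Sum of squared deviations: (−0.24814)² + (−0.11114)² + (−0.08834)² + (+0.04086)² + (+0.22296)² + (+0.11196)² + (+0.07186)² = 0.15081
Variance = 0.15081 / 6 = 0.02513
SE* = √0.02513

SE* = 0.159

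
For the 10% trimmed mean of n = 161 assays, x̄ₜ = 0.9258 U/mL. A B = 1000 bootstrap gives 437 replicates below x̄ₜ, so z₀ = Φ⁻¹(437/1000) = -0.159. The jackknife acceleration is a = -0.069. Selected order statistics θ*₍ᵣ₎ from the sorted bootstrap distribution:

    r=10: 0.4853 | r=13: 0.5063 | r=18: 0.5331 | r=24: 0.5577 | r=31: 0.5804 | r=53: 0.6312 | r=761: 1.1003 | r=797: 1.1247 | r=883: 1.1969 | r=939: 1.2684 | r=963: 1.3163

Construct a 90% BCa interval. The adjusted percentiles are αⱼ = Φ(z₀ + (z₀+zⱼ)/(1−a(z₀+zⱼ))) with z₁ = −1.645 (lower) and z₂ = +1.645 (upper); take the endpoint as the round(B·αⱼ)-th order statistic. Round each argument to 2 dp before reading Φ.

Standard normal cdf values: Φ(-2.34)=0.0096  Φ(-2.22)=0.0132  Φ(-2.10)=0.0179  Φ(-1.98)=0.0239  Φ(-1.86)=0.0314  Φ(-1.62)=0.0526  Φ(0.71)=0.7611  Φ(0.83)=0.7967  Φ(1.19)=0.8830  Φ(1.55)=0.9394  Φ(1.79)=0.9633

(0.5063, 1.1969)

Lower: z₀ + z₁ = -0.159 + (-1.645) = -1.804; 1 − a(z₀+z₁) = 1 − (-0.069)(-1.804) = 0.8755; argument = -0.159 + (-1.804)/0.8755 = -2.2195 → -2.22.
α₁ = Φ(-2.22) = 0.0132; rank = round(1000 × 0.0132) = 13; θ*₍13₎ = 0.5063.
Upper: z₀ + z₂ = 1.486; 1 − a(z₀+z₂) = 1.1025; argument = 1.1888 → 1.19; α₂ = 0.8830; rank = 883; θ*₍883₎ = 1.1969.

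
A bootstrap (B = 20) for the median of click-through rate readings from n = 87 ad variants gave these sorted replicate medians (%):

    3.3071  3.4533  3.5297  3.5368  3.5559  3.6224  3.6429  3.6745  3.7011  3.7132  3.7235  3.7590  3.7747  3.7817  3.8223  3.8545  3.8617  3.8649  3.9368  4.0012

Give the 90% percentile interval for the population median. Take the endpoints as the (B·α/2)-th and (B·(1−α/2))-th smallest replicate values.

α = 0.10; lower rank = 20 × 0.050 = 1; upper rank = 20 × 0.950 = 19.
The 1st smallest replicate is 3.3071; the 19th is 3.9368.

(3.3071, 3.9368)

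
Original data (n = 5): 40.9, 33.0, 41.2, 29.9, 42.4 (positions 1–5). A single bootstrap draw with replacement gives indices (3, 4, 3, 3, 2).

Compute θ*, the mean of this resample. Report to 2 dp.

Resample values: 41.2, 29.9, 41.2, 41.2, 33.0.
Mean = (41.2 + 29.9 + 41.2 + 41.2 + 33.0) / 5 = 186.50 / 5 = 37.30

θ* = 37.30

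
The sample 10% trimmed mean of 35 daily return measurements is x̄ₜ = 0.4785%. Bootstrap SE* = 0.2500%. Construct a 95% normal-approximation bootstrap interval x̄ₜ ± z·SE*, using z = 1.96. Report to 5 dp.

Margin = 1.96 × 0.2500 = 0.490000
Interval: 0.4785 ± 0.490000

(-0.01150, 0.96850)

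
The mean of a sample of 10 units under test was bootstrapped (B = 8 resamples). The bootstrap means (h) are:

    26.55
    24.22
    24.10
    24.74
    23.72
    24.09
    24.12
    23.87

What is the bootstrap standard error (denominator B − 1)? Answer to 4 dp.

Bootstrap SE is the standard deviation of the 8 replicate means.
Mean of replicates: (26.55 + 24.22 + 24.10 + 24.74 + 23.72 + 24.09 + 24.12 + 23.87) / 8 = 195.41000 / 8 = 24.42625
Sum of squared deviations: (+2.12375)² + (−0.20625)² + (−0.32625)² + (+0.31375)² + (−0.70625)² + (−0.33625)² + (−0.30625)² + (−0.55625)² = 5.77279
Variance = 5.77279 / 7 = 0.82468
SE* = √0.82468

SE* = 0.9081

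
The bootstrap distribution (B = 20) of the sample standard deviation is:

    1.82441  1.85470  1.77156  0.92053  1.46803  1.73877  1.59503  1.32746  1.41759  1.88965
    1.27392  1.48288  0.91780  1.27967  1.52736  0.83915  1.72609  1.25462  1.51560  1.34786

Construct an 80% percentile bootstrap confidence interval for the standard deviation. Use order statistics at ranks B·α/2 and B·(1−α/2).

Sorted replicates: 0.83915, 0.91780, 0.92053, 1.25462, 1.27392, 1.27967, 1.32746, 1.34786, 1.41759, 1.46803, 1.48288, 1.51560, 1.52736, 1.59503, 1.72609, 1.73877, 1.77156, 1.82441, 1.85470, 1.88965
α = 0.20; lower rank = 20 × 0.100 = 2; upper rank = 20 × 0.900 = 18.
The 2nd smallest replicate is 0.91780; the 18th is 1.82441.

(0.91780, 1.82441)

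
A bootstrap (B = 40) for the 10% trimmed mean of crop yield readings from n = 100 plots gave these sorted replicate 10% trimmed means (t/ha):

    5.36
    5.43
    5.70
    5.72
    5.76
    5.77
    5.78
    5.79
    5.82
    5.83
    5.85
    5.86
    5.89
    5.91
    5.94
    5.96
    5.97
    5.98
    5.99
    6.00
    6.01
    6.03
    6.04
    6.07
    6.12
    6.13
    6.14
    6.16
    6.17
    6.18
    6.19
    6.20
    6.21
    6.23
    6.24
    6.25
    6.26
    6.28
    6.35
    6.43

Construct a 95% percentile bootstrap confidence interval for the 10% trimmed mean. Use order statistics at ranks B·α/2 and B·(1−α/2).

(5.36, 6.35)

α = 0.05; lower rank = 40 × 0.025 = 1; upper rank = 40 × 0.975 = 39.
The 1st smallest replicate is 5.36; the 39th is 6.35.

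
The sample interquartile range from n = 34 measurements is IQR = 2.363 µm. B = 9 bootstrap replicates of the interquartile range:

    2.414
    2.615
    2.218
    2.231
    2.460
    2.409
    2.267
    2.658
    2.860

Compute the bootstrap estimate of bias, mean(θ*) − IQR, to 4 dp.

bias = +0.0961

mean(θ*) = (2.414 + 2.615 + 2.218 + 2.231 + 2.460 + 2.409 + 2.267 + 2.658 + 2.860) / 9 = 2.45911
bias = 2.45911 − 2.363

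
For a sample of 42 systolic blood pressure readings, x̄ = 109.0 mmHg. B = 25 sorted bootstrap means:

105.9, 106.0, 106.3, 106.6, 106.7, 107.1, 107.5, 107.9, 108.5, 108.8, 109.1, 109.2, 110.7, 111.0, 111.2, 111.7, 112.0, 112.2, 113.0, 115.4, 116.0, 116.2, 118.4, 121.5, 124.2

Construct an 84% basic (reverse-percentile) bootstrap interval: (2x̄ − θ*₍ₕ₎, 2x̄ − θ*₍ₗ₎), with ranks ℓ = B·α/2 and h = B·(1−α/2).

Percentile endpoints at ranks 2 and 23: θ*₍2₎ = 106.0, θ*₍23₎ = 118.4.
Basic interval reflects these around x̄:
  lower = 2 × 109.0 − 118.4 = 99.6
  upper = 2 × 109.0 − 106.0 = 112.0

(99.6, 112.0)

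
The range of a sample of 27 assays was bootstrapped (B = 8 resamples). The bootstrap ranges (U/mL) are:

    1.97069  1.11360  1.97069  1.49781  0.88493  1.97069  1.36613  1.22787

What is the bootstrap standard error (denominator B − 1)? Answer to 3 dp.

SE* = 0.428

Bootstrap SE is the standard deviation of the 8 replicate ranges.
Mean of replicates: (1.97069 + 1.11360 + 1.97069 + 1.49781 + 0.88493 + 1.97069 + 1.36613 + 1.22787) / 8 = 12.002410 / 8 = 1.500301
Sum of squared deviations: (+0.470389)² + (−0.386701)² + (+0.470389)² + (−0.002491)² + (−0.615371)² + (+0.470389)² + (−0.134171)² + (−0.272431)² = 1.284243
Variance = 1.284243 / 7 = 0.183463
SE* = √0.183463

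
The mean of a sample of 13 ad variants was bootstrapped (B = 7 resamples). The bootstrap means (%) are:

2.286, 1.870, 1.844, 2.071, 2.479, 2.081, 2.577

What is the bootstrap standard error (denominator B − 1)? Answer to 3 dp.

Bootstrap SE is the standard deviation of the 7 replicate means.
Mean of replicates: (2.286 + 1.870 + 1.844 + 2.071 + 2.479 + 2.081 + 2.577) / 7 = 15.2080 / 7 = 2.1726
Sum of squared deviations: (+0.1134)² + (−0.3026)² + (−0.3286)² + (−0.1016)² + (+0.3064)² + (−0.0916)² + (+0.4044)² = 0.4885
Variance = 0.4885 / 6 = 0.0814
SE* = √0.0814

SE* = 0.285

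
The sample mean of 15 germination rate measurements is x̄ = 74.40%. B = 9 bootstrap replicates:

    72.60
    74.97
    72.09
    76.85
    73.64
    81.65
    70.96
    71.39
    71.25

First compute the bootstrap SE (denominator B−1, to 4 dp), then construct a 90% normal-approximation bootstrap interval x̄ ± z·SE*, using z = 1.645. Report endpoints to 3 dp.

(68.675, 80.125)

Mean of replicates = 73.9333; sum of squared deviations = 96.8998; SE* = √(96.8998/8) = 3.4803
Margin = 1.645 × 3.4803 = 5.7251
Interval: 74.40 ± 5.7251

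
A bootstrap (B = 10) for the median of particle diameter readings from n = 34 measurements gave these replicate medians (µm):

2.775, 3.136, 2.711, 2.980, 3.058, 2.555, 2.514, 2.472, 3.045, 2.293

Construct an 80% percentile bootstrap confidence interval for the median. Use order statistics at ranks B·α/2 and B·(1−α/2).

Sorted replicates: 2.293, 2.472, 2.514, 2.555, 2.711, 2.775, 2.980, 3.045, 3.058, 3.136
α = 0.20; lower rank = 10 × 0.100 = 1; upper rank = 10 × 0.900 = 9.
The 1st smallest replicate is 2.293; the 9th is 3.058.

(2.293, 3.058)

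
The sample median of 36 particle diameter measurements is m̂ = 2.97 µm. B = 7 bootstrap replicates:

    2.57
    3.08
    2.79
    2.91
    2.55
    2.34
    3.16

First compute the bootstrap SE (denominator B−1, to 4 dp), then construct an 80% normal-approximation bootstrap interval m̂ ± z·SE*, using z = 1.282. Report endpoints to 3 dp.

Mean of replicates = 2.7714; sum of squared deviations = 0.5415; SE* = √(0.5415/6) = 0.3004
Margin = 1.282 × 0.3004 = 0.3851
Interval: 2.97 ± 0.3851

(2.585, 3.355)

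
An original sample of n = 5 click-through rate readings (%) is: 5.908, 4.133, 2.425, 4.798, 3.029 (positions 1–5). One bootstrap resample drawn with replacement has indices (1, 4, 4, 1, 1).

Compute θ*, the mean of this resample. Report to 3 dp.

θ* = 5.464

Resample values: 5.908, 4.798, 4.798, 5.908, 5.908.
Mean = (5.908 + 4.798 + 4.798 + 5.908 + 5.908) / 5 = 27.3200 / 5 = 5.464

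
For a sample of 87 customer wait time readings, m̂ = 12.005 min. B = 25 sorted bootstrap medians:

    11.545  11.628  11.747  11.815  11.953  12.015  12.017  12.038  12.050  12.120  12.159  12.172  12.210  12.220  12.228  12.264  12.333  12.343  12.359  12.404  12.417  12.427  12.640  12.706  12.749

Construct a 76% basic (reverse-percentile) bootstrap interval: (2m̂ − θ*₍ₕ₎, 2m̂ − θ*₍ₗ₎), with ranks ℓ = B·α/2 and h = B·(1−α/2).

Percentile endpoints at ranks 3 and 22: θ*₍3₎ = 11.747, θ*₍22₎ = 12.427.
Basic interval reflects these around m̂:
  lower = 2 × 12.005 − 12.427 = 11.583
  upper = 2 × 12.005 − 11.747 = 12.263

(11.583, 12.263)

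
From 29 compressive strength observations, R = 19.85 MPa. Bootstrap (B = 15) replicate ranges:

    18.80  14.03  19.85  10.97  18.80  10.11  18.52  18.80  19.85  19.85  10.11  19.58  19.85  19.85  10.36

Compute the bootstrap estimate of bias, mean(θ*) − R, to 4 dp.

mean(θ*) = (18.80 + 14.03 + 19.85 + 10.97 + 18.80 + 10.11 + 18.52 + 18.80 + 19.85 + 19.85 + 10.11 + 19.58 + 19.85 + 19.85 + 10.36) / 15 = 16.62200
bias = 16.62200 − 19.85

bias = −3.2280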